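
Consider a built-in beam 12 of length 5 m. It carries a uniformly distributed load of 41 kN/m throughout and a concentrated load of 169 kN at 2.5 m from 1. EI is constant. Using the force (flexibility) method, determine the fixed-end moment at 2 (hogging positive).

Release both end moments; the primary structure is a simply-supported span 12 with redundants M_1 and M_2.
End rotations of the released simple span under the applied load (×1/EI):
  at 1: UDL 41: wL³/(24EI) = 213.5/EI
  at 2: UDL 41: wL³/(24EI) = 213.5/EI
  at 1: point load 169 at a = 2.5: Pab(L + b)/(6LEI) = 264.1/EI
  at 2: point load 169 at a = 2.5: Pab(L + a)/(6LEI) = 264.1/EI
  θ_10 = 477.6/EI,  θ_20 = 477.6/EI
Flexibility coefficients: a unit moment at one end gives L/(3EI) there and L/(6EI) at the far end, so f₁₁ = f₂₂ = 1.667/EI and f₁₂ = f₂₁ = 0.8333/EI.
Compatibility — zero rotation at each built-in end:
  1.667 M_1 + 0.8333 M_2 = 477.6
  0.8333 M_1 + 1.667 M_2 = 477.6
Solving the pair gives M_1 = 191 kN·m and M_2 = 191 kN·m (hogging).

M_2 = 191 kN·m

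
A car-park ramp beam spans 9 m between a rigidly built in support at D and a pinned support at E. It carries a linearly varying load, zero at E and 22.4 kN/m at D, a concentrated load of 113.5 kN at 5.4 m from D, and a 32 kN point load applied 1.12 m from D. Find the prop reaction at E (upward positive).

Release the roller at E. Primary structure: cantilever fixed at D.
Downward deflection at the released point E due to the loads:
  triangular load, peak 22.4 at the fixed end: w₀L⁴/(30EI) = 4899/EI
  point load 113.5 at a = 5.4: Pa²(3L − a)/(6EI) = 11915/EI
  point load 32 at a = 1.12: Pa²(3L − a)/(6EI) = 173.1/EI
  δ_0 = 16987/EI
Tip deflection under a unit load at E: L³/(3EI) = 243/EI.
The prop prevents deflection at E: R_E = δ_0/δ_{EE} = 16987/243 = 69.9 kN.

R_E = 69.9 kN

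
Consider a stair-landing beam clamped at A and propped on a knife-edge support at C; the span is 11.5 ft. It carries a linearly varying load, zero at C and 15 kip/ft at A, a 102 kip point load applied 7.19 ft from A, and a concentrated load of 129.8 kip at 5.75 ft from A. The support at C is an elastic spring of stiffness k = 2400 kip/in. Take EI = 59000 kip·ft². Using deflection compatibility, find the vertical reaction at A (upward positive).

R_A = 213.3 kip

Take the reaction at C as the redundant and release it; the primary structure is a cantilever fixed at A.
Deflection at C on the released cantilever, summing each load's contribution:
  triangular load, peak 15 at the fixed end: w₀L⁴/(30EI) = 8745/EI
  point load 102 at a = 7.19: Pa²(3L − a)/(6EI) = 24001/EI
  point load 129.8 at a = 5.75: Pa²(3L − a)/(6EI) = 20563/EI
  δ_0 = 53309/EI
Tip deflection under a unit load at C: L³/(3EI) = 507/EI.
With EI = 59000 kip·ft²: δ_0 = 0.90355 ft and δ_{CC} = 0.008593 ft/kip.
Compatibility — the spring shortens by R_C/k under the reaction it provides: δ_0 − R_C·δ_{CC} = R_C/k. With 1/k = 1/(2400×12) ft/kip = 0.000035 ft/kip, R_C = δ_0 / (δ_{CC} + 1/k) = 0.90355 / (0.008593 + 0.000035) = 104.7 kip.
Vertical equilibrium: R_A = ΣP − R_C = 318.1 − 104.7 = 213.3 kip.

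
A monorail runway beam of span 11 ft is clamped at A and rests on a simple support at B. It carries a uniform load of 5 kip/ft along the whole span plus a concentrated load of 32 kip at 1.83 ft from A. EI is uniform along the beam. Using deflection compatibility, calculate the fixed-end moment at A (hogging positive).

M_A = 120.4 kip·ft

Remove the prop at B; the released (primary) structure is a cantilever built in at A.
Primary-structure tip deflection at B by superposition:
  UDL 5: wL⁴/(8EI) = 9151/EI
  point load 32 at a = 1.83: Pa²(3L − a)/(6EI) = 556.7/EI
  δ_0 = 9707/EI
Tip deflection under a unit load at B: L³/(3EI) = 443.7/EI.
The prop prevents deflection at B: R_B = δ_0/δ_{BB} = 9707/443.7 = 21.88 kip.
Moment equilibrium about A: M_A = Σ(load moments about A) − R_B·L = 361.1 − 21.88×11 = 120.4 kip·ft.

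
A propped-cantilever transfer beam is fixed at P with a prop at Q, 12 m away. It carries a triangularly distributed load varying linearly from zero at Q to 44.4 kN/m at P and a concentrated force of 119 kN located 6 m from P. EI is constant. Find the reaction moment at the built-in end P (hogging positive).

Release the roller at Q. Primary structure: cantilever fixed at P.
Primary-structure tip deflection at Q by superposition:
  triangular load, peak 44.4 at the fixed end: w₀L⁴/(30EI) = 30689/EI
  point load 119 at a = 6: Pa²(3L − a)/(6EI) = 21420/EI
  δ_0 = 52109/EI
Flexibility coefficient — unit upward force at Q: δ_{QQ} = L³/(3EI) = 576/EI.
Compatibility at Q: δ_0 − R_Q·δ_{QQ} = 0, so R_Q = 52109/576 = 90.47 kN.
Moment equilibrium about P: M_P = Σ(load moments about P) − R_Q·L = 1780 − 90.47×12 = 694 kN·m.

M_P = 694 kN·m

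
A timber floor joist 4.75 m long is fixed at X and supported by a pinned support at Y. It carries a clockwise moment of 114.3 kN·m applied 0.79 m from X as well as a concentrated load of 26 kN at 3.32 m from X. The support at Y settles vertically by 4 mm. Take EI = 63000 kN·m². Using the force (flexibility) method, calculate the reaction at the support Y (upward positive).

R_Y = 18.57 kN

Release the roller at Y. Primary structure: cantilever fixed at X.
Deflection at Y on the released cantilever, summing each load's contribution:
  clockwise couple 114.3 at a = 0.79: M₀a(2L − a)/(2EI) = 393.2/EI
  point load 26 at a = 3.32: Pa²(3L − a)/(6EI) = 522.1/EI
  δ_0 = 915.3/EI
Flexibility coefficient — unit upward force at Y: δ_{YY} = L³/(3EI) = 35.72/EI.
With EI = 63000 kN·m²: δ_0 = 0.014529 m and δ_{YY} = 0.000567 m/kN.
Compatibility — the beam at Y must follow the support down by 0.004 m: δ_0 − R_Y·δ_{YY} = 0.004, so R_Y = (0.014529 − 0.004)/0.000567 = 18.57 kN.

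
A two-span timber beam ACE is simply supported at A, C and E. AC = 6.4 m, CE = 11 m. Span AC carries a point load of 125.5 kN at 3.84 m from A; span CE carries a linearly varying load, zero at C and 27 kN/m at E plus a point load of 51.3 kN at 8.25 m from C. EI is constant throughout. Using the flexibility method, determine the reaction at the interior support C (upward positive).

R_C = 191.8 kN

Release continuity at C by inserting a hinge; the redundant is the internal moment M_C. The primary structure is two simply-supported spans AC and CE.
Discontinuity in slope at C on the released structure — sum the simple-span end rotations:
  span AC: point load 125.5 at a = 3.84: Pab(L + a)/(6LEI) = 329/EI
  span CE: triangular load, peak 27: 7w₀L³/(360EI) = 698.8/EI
  span CE: point load 51.3 at a = 8.25: Pab(L + b)/(6LEI) = 242.5/EI
  relative rotation θ_0 = (329 + 941.2)/EI = 1270/EI
A unit hogging moment at C produces rotation L₁/(3EI) + L₂/(3EI) = 5.8/EI.
Compatibility: M_C·(L₁+L₂)/(3EI) = θ_0, giving M_C = 219 kN·m (hogging).
Span AC, ΣM about A with M_C applied at C: R_C^{AC}·6.4 = 481.9 + 219, so R_C^{AC} = 109.5 kN and R_A = 125.5 − 109.5 = 15.98 kN.
Span CE, ΣM about E: R_C^{CE}·11 = 685.6 + 219, so R_C^{CE} = 82.23 kN and R_E = 199.8 − 82.23 = 117.6 kN.
R_C = 109.5 + 82.23 = 191.8 kN.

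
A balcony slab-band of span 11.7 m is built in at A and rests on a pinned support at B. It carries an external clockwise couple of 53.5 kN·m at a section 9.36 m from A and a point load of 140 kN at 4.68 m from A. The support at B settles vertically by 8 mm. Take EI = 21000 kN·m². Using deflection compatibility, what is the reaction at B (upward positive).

R_B = 35.39 kN

Choose R_B as the redundant. The primary structure is the cantilever fixed at A.
Deflection at B on the released cantilever, summing each load's contribution:
  clockwise couple 53.5 at a = 9.36: M₀a(2L − a)/(2EI) = 3515/EI
  point load 140 at a = 4.68: Pa²(3L − a)/(6EI) = 15546/EI
  δ_0 = 19062/EI
Flexibility coefficient — unit upward force at B: δ_{BB} = L³/(3EI) = 533.9/EI.
With EI = 21000 kN·m²: δ_0 = 0.9077 m and δ_{BB} = 0.025422 m/kN.
Compatibility — the beam at B must follow the support down by 0.008 m: δ_0 − R_B·δ_{BB} = 0.008, so R_B = (0.9077 − 0.008)/0.025422 = 35.39 kN.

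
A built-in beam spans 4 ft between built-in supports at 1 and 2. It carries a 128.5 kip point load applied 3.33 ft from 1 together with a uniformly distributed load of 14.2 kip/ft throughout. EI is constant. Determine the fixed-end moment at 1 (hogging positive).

Release both end moments; the primary structure is a simply-supported span 12 with redundants M_1 and M_2.
On the primary (simply-supported) span, the end slopes from the loading are:
  at 1: point load 128.5 at a = 3.33: Pab(L + b)/(6LEI) = 55.79/EI
  at 2: point load 128.5 at a = 3.33: Pab(L + a)/(6LEI) = 87.56/EI
  at 1: UDL 14.2: wL³/(24EI) = 37.87/EI
  at 2: UDL 14.2: wL³/(24EI) = 37.87/EI
  θ_10 = 93.65/EI,  θ_20 = 125.4/EI
Flexibility coefficients: a unit moment at one end gives L/(3EI) there and L/(6EI) at the far end, so f₁₁ = f₂₂ = 1.333/EI and f₁₂ = f₂₁ = 0.6667/EI.
Compatibility — zero rotation at each built-in end:
  1.333 M_1 + 0.6667 M_2 = 93.65
  0.6667 M_1 + 1.333 M_2 = 125.4
Solving the pair gives M_1 = 30.94 kip·ft and M_2 = 78.6 kip·ft (hogging).

M_1 = 30.94 kip·ft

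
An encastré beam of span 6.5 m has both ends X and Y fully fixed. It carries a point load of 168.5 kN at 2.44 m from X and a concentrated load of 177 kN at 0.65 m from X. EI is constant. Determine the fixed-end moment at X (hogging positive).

Take the two fixed-end moments M_X, M_Y as redundants; the released structure is the simple span XY.
On the primary (simply-supported) span, the end slopes from the loading are:
  at X: point load 168.5 at a = 2.44: Pab(L + b)/(6LEI) = 452/EI
  at Y: point load 168.5 at a = 2.44: Pab(L + a)/(6LEI) = 382.6/EI
  at X: point load 177 at a = 0.65: Pab(L + b)/(6LEI) = 213.1/EI
  at Y: point load 177 at a = 0.65: Pab(L + a)/(6LEI) = 123.4/EI
  θ_X0 = 665.1/EI,  θ_Y0 = 506/EI
Flexibility coefficients: a unit moment at one end gives L/(3EI) there and L/(6EI) at the far end, so f₁₁ = f₂₂ = 2.167/EI and f₁₂ = f₂₁ = 1.083/EI.
Compatibility — zero rotation at each built-in end:
  2.167 M_X + 1.083 M_Y = 665.1
  1.083 M_X + 2.167 M_Y = 506
Solving the pair gives M_X = 253.6 kN·m and M_Y = 106.8 kN·m (hogging).

M_X = 253.6 kN·m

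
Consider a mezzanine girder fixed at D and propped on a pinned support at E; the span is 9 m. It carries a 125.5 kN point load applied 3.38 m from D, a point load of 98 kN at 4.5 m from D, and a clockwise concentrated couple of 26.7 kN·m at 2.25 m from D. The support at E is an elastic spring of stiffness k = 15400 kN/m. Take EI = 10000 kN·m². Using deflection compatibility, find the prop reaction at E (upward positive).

R_E = 55.65 kN

Choose R_E as the redundant. The primary structure is the cantilever fixed at D.
Downward deflection at the released point E due to the loads:
  point load 125.5 at a = 3.38: Pa²(3L − a)/(6EI) = 5644/EI
  point load 98 at a = 4.5: Pa²(3L − a)/(6EI) = 7442/EI
  clockwise couple 26.7 at a = 2.25: M₀a(2L − a)/(2EI) = 473.1/EI
  δ_0 = 13559/EI
Tip deflection under a unit load at E: L³/(3EI) = 243/EI.
With EI = 10000 kN·m²: δ_0 = 1.3559 m and δ_{EE} = 0.0243 m/kN.
Compatibility — the spring shortens by R_E/k under the reaction it provides: δ_0 − R_E·δ_{EE} = R_E/k. With 1/k = 0.000065 m/kN, R_E = δ_0 / (δ_{EE} + 1/k) = 1.3559 / (0.0243 + 0.000065) = 55.65 kN.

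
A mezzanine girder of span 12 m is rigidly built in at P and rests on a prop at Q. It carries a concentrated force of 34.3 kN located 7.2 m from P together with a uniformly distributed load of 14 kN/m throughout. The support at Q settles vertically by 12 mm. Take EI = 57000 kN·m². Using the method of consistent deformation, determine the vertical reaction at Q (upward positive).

R_Q = 76.63 kN

Release the roller at Q. Primary structure: cantilever fixed at P.
Deflection at Q on the released cantilever, summing each load's contribution:
  point load 34.3 at a = 7.2: Pa²(3L − a)/(6EI) = 8535/EI
  UDL 14: wL⁴/(8EI) = 36288/EI
  δ_0 = 44823/EI
Tip deflection under a unit load at Q: L³/(3EI) = 576/EI.
With EI = 57000 kN·m²: δ_0 = 0.78637 m and δ_{QQ} = 0.010105 m/kN.
Compatibility — the beam at Q must follow the support down by 0.012 m: δ_0 − R_Q·δ_{QQ} = 0.012, so R_Q = (0.78637 − 0.012)/0.010105 = 76.63 kN.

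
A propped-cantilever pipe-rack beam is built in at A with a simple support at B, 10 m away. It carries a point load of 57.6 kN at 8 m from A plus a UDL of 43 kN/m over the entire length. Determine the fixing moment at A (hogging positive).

Take the reaction at B as the redundant and release it; the primary structure is a cantilever fixed at A.
Downward deflection at the released point B due to the loads:
  point load 57.6 at a = 8: Pa²(3L − a)/(6EI) = 13517/EI
  UDL 43: wL⁴/(8EI) = 53750/EI
  δ_0 = 67267/EI
Tip deflection under a unit load at B: L³/(3EI) = 333.3/EI.
The prop prevents deflection at B: R_B = δ_0/δ_{BB} = 67267/333.3 = 201.8 kN.
Moment equilibrium about A: M_A = Σ(load moments about A) − R_B·L = 2611 − 201.8×10 = 592.8 kN·m.

M_A = 592.8 kN·m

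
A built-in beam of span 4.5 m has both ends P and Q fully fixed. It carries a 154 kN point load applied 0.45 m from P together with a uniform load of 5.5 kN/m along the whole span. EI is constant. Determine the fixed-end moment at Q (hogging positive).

M_Q = 15.52 kN·m

Take the two fixed-end moments M_P, M_Q as redundants; the released structure is the simple span PQ.
Simple-span end rotations at P and Q under the given loads:
  at P: point load 154 at a = 0.45: Pab(L + b)/(6LEI) = 88.88/EI
  at Q: point load 154 at a = 0.45: Pab(L + a)/(6LEI) = 51.46/EI
  at P: UDL 5.5: wL³/(24EI) = 20.88/EI
  at Q: UDL 5.5: wL³/(24EI) = 20.88/EI
  θ_P0 = 109.8/EI,  θ_Q0 = 72.34/EI
Flexibility coefficients: a unit moment at one end gives L/(3EI) there and L/(6EI) at the far end, so f₁₁ = f₂₂ = 1.5/EI and f₁₂ = f₂₁ = 0.75/EI.
Compatibility — zero rotation at each built-in end:
  1.5 M_P + 0.75 M_Q = 109.8
  0.75 M_P + 1.5 M_Q = 72.34
Solving the pair gives M_P = 65.41 kN·m and M_Q = 15.52 kN·m (hogging).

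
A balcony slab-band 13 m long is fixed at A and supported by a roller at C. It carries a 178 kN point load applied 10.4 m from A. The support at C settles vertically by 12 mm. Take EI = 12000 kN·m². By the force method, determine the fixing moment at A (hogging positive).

M_A = 224.7 kN·m

Take the reaction at C as the redundant and release it; the primary structure is a cantilever fixed at A.
Downward deflection at the released point C due to the loads:
  point load 178 at a = 10.4: Pa²(3L − a)/(6EI) = 91770/EI
Tip deflection under a unit load at C: L³/(3EI) = 732.3/EI.
With EI = 12000 kN·m²: δ_0 = 7.6475 m and δ_{CC} = 0.061028 m/kN.
Compatibility — the beam at C must follow the support down by 0.012 m: δ_0 − R_C·δ_{CC} = 0.012, so R_C = (7.6475 − 0.012)/0.061028 = 125.1 kN.
Moment equilibrium about A: M_A = Σ(load moments about A) − R_C·L = 1851 − 125.1×13 = 224.7 kN·m.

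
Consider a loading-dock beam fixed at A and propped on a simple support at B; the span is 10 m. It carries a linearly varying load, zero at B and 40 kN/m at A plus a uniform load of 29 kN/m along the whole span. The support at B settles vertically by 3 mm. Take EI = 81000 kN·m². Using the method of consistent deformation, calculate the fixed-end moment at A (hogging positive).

Release the roller at B. Primary structure: cantilever fixed at A.
Downward deflection at the released point B due to the loads:
  triangular load, peak 40 at the fixed end: w₀L⁴/(30EI) = 13333/EI
  UDL 29: wL⁴/(8EI) = 36250/EI
  δ_0 = 49583/EI
Flexibility coefficient — unit upward force at B: δ_{BB} = L³/(3EI) = 333.3/EI.
With EI = 81000 kN·m²: δ_0 = 0.61214 m and δ_{BB} = 0.004115 m/kN.
Compatibility — the beam at B must follow the support down by 0.003 m: δ_0 − R_B·δ_{BB} = 0.003, so R_B = (0.61214 − 0.003)/0.004115 = 148 kN.
Moment equilibrium about A: M_A = Σ(load moments about A) − R_B·L = 2117 − 148×10 = 636.5 kN·m.

M_A = 636.5 kN·m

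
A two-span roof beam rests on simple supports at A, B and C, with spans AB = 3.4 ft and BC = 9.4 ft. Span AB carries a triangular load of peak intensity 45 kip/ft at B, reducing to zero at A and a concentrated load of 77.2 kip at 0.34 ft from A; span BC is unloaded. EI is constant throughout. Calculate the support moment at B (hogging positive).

M_B = 12.66 kip·ft

Take M_B as the redundant. Released structure: two simple spans AB and BC with a hinge at B.
End slopes at the hinge B, treating each span as simply supported:
  span AB: triangular load, peak 45: w₀L³/(45EI) = 39.3/EI
  span AB: point load 77.2 at a = 0.34: Pab(L + a)/(6LEI) = 14.73/EI
  relative rotation θ_0 = (54.03 + 0)/EI = 54.03/EI
A unit hogging moment at B produces rotation L₁/(3EI) + L₂/(3EI) = 4.267/EI.
Compatibility: M_B·(L₁+L₂)/(3EI) = θ_0, giving M_B = 12.66 kip·ft (hogging).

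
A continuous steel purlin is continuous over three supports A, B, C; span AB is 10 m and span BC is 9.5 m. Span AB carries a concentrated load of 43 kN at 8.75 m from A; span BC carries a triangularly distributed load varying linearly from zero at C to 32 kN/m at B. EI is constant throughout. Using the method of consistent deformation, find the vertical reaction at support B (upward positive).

R_B = 162.9 kN

Release continuity at B by inserting a hinge; the redundant is the internal moment M_B. The primary structure is two simply-supported spans AB and BC.
Discontinuity in slope at B on the released structure — sum the simple-span end rotations:
  span AB: point load 43 at a = 8.75: Pab(L + a)/(6LEI) = 147/EI
  span BC: triangular load, peak 32: w₀L³/(45EI) = 609.7/EI
  relative rotation θ_0 = (147 + 609.7)/EI = 756.7/EI
A unit hogging moment at B produces rotation L₁/(3EI) + L₂/(3EI) = 6.5/EI.
Slope continuity at B: θ_0 = M_B·6.5/EI, so M_B = 756.7/6.5 = 116.4 kN·m (hogging).
Span AB, ΣM about A with M_B applied at B: R_B^{AB}·10 = 376.2 + 116.4, so R_B^{AB} = 49.27 kN and R_A = 43 − 49.27 = -6.266 kN.
Span BC, ΣM about C: R_B^{BC}·9.5 = 962.7 + 116.4, so R_B^{BC} = 113.6 kN and R_C = 152 − 113.6 = 38.41 kN.
R_B = 49.27 + 113.6 = 162.9 kN.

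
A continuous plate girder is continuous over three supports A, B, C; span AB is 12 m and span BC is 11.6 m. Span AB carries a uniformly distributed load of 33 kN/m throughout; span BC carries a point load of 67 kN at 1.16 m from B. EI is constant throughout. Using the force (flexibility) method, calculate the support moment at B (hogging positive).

Insert a hinge at B; M_B is the redundant, and each span becomes simply supported.
Rotations at B on the released spans (each span's end-slope, ×1/EI):
  span AB: UDL 33: wL³/(24EI) = 2376/EI
  span BC: point load 67 at a = 1.16: Pab(L + b)/(6LEI) = 256.9/EI
  relative rotation θ_0 = (2376 + 256.9)/EI = 2633/EI
A unit hogging moment at B produces rotation L₁/(3EI) + L₂/(3EI) = 7.867/EI.
Slope continuity at B: θ_0 = M_B·7.867/EI, so M_B = 2633/7.867 = 334.7 kN·m (hogging).

M_B = 334.7 kN·m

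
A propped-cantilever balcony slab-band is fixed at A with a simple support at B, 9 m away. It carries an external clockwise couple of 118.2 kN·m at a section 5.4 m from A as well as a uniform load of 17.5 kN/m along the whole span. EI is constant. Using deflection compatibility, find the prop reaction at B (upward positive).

R_B = 75.61 kN

Take the reaction at B as the redundant and release it; the primary structure is a cantilever fixed at A.
Downward deflection at the released point B due to the loads:
  clockwise couple 118.2 at a = 5.4: M₀a(2L − a)/(2EI) = 4021/EI
  UDL 17.5: wL⁴/(8EI) = 14352/EI
  δ_0 = 18373/EI
Flexibility coefficient — unit upward force at B: δ_{BB} = L³/(3EI) = 243/EI.
The prop prevents deflection at B: R_B = δ_0/δ_{BB} = 18373/243 = 75.61 kN.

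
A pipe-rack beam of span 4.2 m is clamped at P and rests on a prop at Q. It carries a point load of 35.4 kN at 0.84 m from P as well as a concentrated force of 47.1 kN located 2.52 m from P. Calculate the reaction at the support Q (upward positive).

R_Q = 22.33 kN

Take the reaction at Q as the redundant and release it; the primary structure is a cantilever fixed at P.
Deflection at Q on the released cantilever, summing each load's contribution:
  point load 35.4 at a = 0.84: Pa²(3L − a)/(6EI) = 48.96/EI
  point load 47.1 at a = 2.52: Pa²(3L − a)/(6EI) = 502.5/EI
  δ_0 = 551.5/EI
Tip deflection under a unit load at Q: L³/(3EI) = 24.7/EI.
Compatibility at Q: δ_0 − R_Q·δ_{QQ} = 0, so R_Q = 551.5/24.7 = 22.33 kN.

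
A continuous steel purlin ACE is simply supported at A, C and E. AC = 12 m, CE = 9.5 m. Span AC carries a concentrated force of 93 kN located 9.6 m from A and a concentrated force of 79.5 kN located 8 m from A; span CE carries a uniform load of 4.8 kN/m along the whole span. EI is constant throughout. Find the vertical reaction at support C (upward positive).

R_C = 190.2 kN

Insert a hinge at C; M_C is the redundant, and each span becomes simply supported.
End slopes at the hinge C, treating each span as simply supported:
  span AC: point load 93 at a = 9.6: Pab(L + a)/(6LEI) = 642.8/EI
  span AC: point load 79.5 at a = 8: Pab(L + a)/(6LEI) = 706.7/EI
  span CE: UDL 4.8: wL³/(24EI) = 171.5/EI
  relative rotation θ_0 = (1349 + 171.5)/EI = 1521/EI
A unit hogging moment at C produces rotation L₁/(3EI) + L₂/(3EI) = 7.167/EI.
Slope continuity at C: θ_0 = M_C·7.167/EI, so M_C = 1521/7.167 = 212.2 kN·m (hogging).
Span AC, ΣM about A with M_C applied at C: R_C^{AC}·12 = 1529 + 212.2, so R_C^{AC} = 145.1 kN and R_A = 172.5 − 145.1 = 27.41 kN.
Span CE, ΣM about E: R_C^{CE}·9.5 = 216.6 + 212.2, so R_C^{CE} = 45.14 kN and R_E = 45.6 − 45.14 = 0.4604 kN.
R_C = 145.1 + 45.14 = 190.2 kN.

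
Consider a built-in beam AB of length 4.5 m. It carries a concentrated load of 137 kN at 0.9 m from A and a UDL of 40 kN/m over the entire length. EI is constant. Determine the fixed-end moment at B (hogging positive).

M_B = 87.23 kN·m

Take the two fixed-end moments M_A, M_B as redundants; the released structure is the simple span AB.
Simple-span end rotations at A and B under the given loads:
  at A: point load 137 at a = 0.9: Pab(L + b)/(6LEI) = 133.2/EI
  at B: point load 137 at a = 0.9: Pab(L + a)/(6LEI) = 88.78/EI
  at A: UDL 40: wL³/(24EI) = 151.9/EI
  at B: UDL 40: wL³/(24EI) = 151.9/EI
  θ_A0 = 285/EI,  θ_B0 = 240.7/EI
Flexibility coefficients: a unit moment at one end gives L/(3EI) there and L/(6EI) at the far end, so f₁₁ = f₂₂ = 1.5/EI and f₁₂ = f₂₁ = 0.75/EI.
Compatibility — zero rotation at each built-in end:
  1.5 M_A + 0.75 M_B = 285
  0.75 M_A + 1.5 M_B = 240.7
Solving the pair gives M_A = 146.4 kN·m and M_B = 87.23 kN·m (hogging).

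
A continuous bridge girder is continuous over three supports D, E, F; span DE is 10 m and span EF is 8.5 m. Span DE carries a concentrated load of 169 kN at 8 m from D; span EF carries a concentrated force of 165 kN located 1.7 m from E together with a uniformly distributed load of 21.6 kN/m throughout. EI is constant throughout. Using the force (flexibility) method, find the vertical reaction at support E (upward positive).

Release continuity at E by inserting a hinge; the redundant is the internal moment M_E. The primary structure is two simply-supported spans DE and EF.
End slopes at the hinge E, treating each span as simply supported:
  span DE: point load 169 at a = 8: Pab(L + a)/(6LEI) = 811.2/EI
  span EF: point load 165 at a = 1.7: Pab(L + b)/(6LEI) = 572.2/EI
  span EF: UDL 21.6: wL³/(24EI) = 552.7/EI
  relative rotation θ_0 = (811.2 + 1125)/EI = 1936/EI
A unit hogging moment at E produces rotation L₁/(3EI) + L₂/(3EI) = 6.167/EI.
Slope continuity at E: θ_0 = M_E·6.167/EI, so M_E = 1936/6.167 = 314 kN·m (hogging).
Span DE, ΣM about D with M_E applied at E: R_E^{DE}·10 = 1352 + 314, so R_E^{DE} = 166.6 kN and R_D = 169 − 166.6 = 2.403 kN.
Span EF, ΣM about F: R_E^{EF}·8.5 = 1902 + 314, so R_E^{EF} = 260.7 kN and R_F = 348.6 − 260.7 = 87.86 kN.
R_E = 166.6 + 260.7 = 427.3 kN.

R_E = 427.3 kN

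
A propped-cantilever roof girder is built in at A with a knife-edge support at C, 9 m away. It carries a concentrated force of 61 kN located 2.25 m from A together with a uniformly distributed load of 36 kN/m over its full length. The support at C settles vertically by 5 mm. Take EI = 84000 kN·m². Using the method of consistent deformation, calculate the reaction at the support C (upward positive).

R_C = 125 kN

Choose R_C as the redundant. The primary structure is the cantilever fixed at A.
Free-end deflection of the primary structure under the applied loading (downward +):
  point load 61 at a = 2.25: Pa²(3L − a)/(6EI) = 1274/EI
  UDL 36: wL⁴/(8EI) = 29524/EI
  δ_0 = 30798/EI
Flexibility coefficient — unit upward force at C: δ_{CC} = L³/(3EI) = 243/EI.
With EI = 84000 kN·m²: δ_0 = 0.36665 m and δ_{CC} = 0.002893 m/kN.
Compatibility — the beam at C must follow the support down by 0.005 m: δ_0 − R_C·δ_{CC} = 0.005, so R_C = (0.36665 − 0.005)/0.002893 = 125 kN.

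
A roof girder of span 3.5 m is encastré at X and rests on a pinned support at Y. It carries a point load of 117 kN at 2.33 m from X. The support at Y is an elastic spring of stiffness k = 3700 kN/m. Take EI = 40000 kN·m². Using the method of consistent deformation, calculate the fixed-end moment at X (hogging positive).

M_X = 152 kN·m

Release the roller at Y. Primary structure: cantilever fixed at X.
Deflection at Y on the released cantilever, summing each load's contribution:
  point load 117 at a = 2.33: Pa²(3L − a)/(6EI) = 864.9/EI
Flexibility coefficient — unit upward force at Y: δ_{YY} = L³/(3EI) = 14.29/EI.
With EI = 40000 kN·m²: δ_0 = 0.021623 m and δ_{YY} = 0.000357 m/kN.
Compatibility — the spring shortens by R_Y/k under the reaction it provides: δ_0 − R_Y·δ_{YY} = R_Y/k. With 1/k = 0.00027 m/kN, R_Y = δ_0 / (δ_{YY} + 1/k) = 0.021623 / (0.000357 + 0.00027) = 34.45 kN.
Moment equilibrium about X: M_X = Σ(load moments about X) − R_Y·L = 272.6 − 34.45×3.5 = 152 kN·m.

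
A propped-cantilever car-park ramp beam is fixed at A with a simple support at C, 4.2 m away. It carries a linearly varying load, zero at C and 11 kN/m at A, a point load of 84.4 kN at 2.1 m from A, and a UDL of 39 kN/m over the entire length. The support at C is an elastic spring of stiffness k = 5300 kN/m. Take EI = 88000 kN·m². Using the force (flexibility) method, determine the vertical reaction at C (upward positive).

R_C = 55.26 kN

Take the reaction at C as the redundant and release it; the primary structure is a cantilever fixed at A.
Free-end deflection of the primary structure under the applied loading (downward +):
  triangular load, peak 11 at the fixed end: w₀L⁴/(30EI) = 114.1/EI
  point load 84.4 at a = 2.1: Pa²(3L − a)/(6EI) = 651.4/EI
  UDL 39: wL⁴/(8EI) = 1517/EI
  δ_0 = 2282/EI
Tip deflection under a unit load at C: L³/(3EI) = 24.7/EI.
With EI = 88000 kN·m²: δ_0 = 0.025936 m and δ_{CC} = 0.000281 m/kN.
Compatibility — the spring shortens by R_C/k under the reaction it provides: δ_0 − R_C·δ_{CC} = R_C/k. With 1/k = 0.000189 m/kN, R_C = δ_0 / (δ_{CC} + 1/k) = 0.025936 / (0.000281 + 0.000189) = 55.26 kN.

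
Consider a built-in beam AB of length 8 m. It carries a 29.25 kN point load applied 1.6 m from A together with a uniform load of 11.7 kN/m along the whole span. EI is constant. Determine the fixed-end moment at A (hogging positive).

Release both end moments; the primary structure is a simply-supported span AB with redundants M_A and M_B.
Simple-span end rotations at A and B under the given loads:
  at A: point load 29.25 at a = 1.6: Pab(L + b)/(6LEI) = 89.86/EI
  at B: point load 29.25 at a = 1.6: Pab(L + a)/(6LEI) = 59.9/EI
  at A: UDL 11.7: wL³/(24EI) = 249.6/EI
  at B: UDL 11.7: wL³/(24EI) = 249.6/EI
  θ_A0 = 339.5/EI,  θ_B0 = 309.5/EI
Flexibility coefficients: a unit moment at one end gives L/(3EI) there and L/(6EI) at the far end, so f₁₁ = f₂₂ = 2.667/EI and f₁₂ = f₂₁ = 1.333/EI.
Compatibility — zero rotation at each built-in end:
  2.667 M_A + 1.333 M_B = 339.5
  1.333 M_A + 2.667 M_B = 309.5
Solving the pair gives M_A = 92.35 kN·m and M_B = 69.89 kN·m (hogging).

M_A = 92.35 kN·m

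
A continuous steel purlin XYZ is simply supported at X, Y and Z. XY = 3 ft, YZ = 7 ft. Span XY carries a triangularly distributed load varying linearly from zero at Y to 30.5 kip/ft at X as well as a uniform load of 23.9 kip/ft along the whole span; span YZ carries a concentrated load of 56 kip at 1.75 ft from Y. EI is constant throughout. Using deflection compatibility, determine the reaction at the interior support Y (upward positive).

Take M_Y as the redundant. Released structure: two simple spans XY and YZ with a hinge at Y.
Discontinuity in slope at Y on the released structure — sum the simple-span end rotations:
  span XY: triangular load, peak 30.5: 7w₀L³/(360EI) = 16.01/EI
  span XY: UDL 23.9: wL³/(24EI) = 26.89/EI
  span YZ: point load 56 at a = 1.75: Pab(L + b)/(6LEI) = 150.1/EI
  relative rotation θ_0 = (42.9 + 150.1)/EI = 193/EI
A unit hogging moment at Y produces rotation L₁/(3EI) + L₂/(3EI) = 3.333/EI.
Compatibility: M_Y·(L₁+L₂)/(3EI) = θ_0, giving M_Y = 57.89 kip·ft (hogging).
Span XY, ΣM about X with M_Y applied at Y: R_Y^{XY}·3 = 153.3 + 57.89, so R_Y^{XY} = 70.4 kip and R_X = 117.5 − 70.4 = 47.05 kip.
Span YZ, ΣM about Z: R_Y^{YZ}·7 = 294 + 57.89, so R_Y^{YZ} = 50.27 kip and R_Z = 56 − 50.27 = 5.73 kip.
R_Y = 70.4 + 50.27 = 120.7 kip.

R_Y = 120.7 kip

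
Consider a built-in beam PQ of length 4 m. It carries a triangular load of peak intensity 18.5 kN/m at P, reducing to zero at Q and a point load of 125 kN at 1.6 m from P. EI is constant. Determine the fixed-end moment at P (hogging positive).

M_P = 86.8 kN·m

Release both end moments; the primary structure is a simply-supported span PQ with redundants M_P and M_Q.
Simple-span end rotations at P and Q under the given loads:
  at P: triangular load, peak 18.5: w₀L³/(45EI) = 26.31/EI
  at Q: triangular load, peak 18.5: 7w₀L³/(360EI) = 23.02/EI
  at P: point load 125 at a = 1.6: Pab(L + b)/(6LEI) = 128/EI
  at Q: point load 125 at a = 1.6: Pab(L + a)/(6LEI) = 112/EI
  θ_P0 = 154.3/EI,  θ_Q0 = 135/EI
Flexibility coefficients: a unit moment at one end gives L/(3EI) there and L/(6EI) at the far end, so f₁₁ = f₂₂ = 1.333/EI and f₁₂ = f₂₁ = 0.6667/EI.
Compatibility — zero rotation at each built-in end:
  1.333 M_P + 0.6667 M_Q = 154.3
  0.6667 M_P + 1.333 M_Q = 135
Solving the pair gives M_P = 86.8 kN·m and M_Q = 57.87 kN·m (hogging).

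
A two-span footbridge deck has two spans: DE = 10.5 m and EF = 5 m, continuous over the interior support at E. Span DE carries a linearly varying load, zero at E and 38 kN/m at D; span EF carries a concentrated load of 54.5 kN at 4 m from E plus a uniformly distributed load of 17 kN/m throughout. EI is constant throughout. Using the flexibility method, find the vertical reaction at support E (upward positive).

R_E = 176.3 kN

Take M_E as the redundant. Released structure: two simple spans DE and EF with a hinge at E.
Discontinuity in slope at E on the released structure — sum the simple-span end rotations:
  span DE: triangular load, peak 38: 7w₀L³/(360EI) = 855.4/EI
  span EF: point load 54.5 at a = 4: Pab(L + b)/(6LEI) = 43.6/EI
  span EF: UDL 17: wL³/(24EI) = 88.54/EI
  relative rotation θ_0 = (855.4 + 132.1)/EI = 987.5/EI
A unit hogging moment at E produces rotation L₁/(3EI) + L₂/(3EI) = 5.167/EI.
Compatibility: M_E·(L₁+L₂)/(3EI) = θ_0, giving M_E = 191.1 kN·m (hogging).
Span DE, ΣM about D with M_E applied at E: R_E^{DE}·10.5 = 698.2 + 191.1, so R_E^{DE} = 84.7 kN and R_D = 199.5 − 84.7 = 114.8 kN.
Span EF, ΣM about F: R_E^{EF}·5 = 267 + 191.1, so R_E^{EF} = 91.63 kN and R_F = 139.5 − 91.63 = 47.87 kN.
R_E = 84.7 + 91.63 = 176.3 kN.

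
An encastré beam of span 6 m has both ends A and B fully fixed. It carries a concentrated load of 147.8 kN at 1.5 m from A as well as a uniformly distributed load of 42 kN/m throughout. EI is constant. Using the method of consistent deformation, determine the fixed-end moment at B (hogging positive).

M_B = 167.6 kN·m

Release both end moments; the primary structure is a simply-supported span AB with redundants M_A and M_B.
On the primary (simply-supported) span, the end slopes from the loading are:
  at A: point load 147.8 at a = 1.5: Pab(L + b)/(6LEI) = 291/EI
  at B: point load 147.8 at a = 1.5: Pab(L + a)/(6LEI) = 207.8/EI
  at A: UDL 42: wL³/(24EI) = 378/EI
  at B: UDL 42: wL³/(24EI) = 378/EI
  θ_A0 = 669/EI,  θ_B0 = 585.8/EI
Flexibility coefficients: a unit moment at one end gives L/(3EI) there and L/(6EI) at the far end, so f₁₁ = f₂₂ = 2/EI and f₁₂ = f₂₁ = 1/EI.
Compatibility — zero rotation at each built-in end:
  2 M_A + 1 M_B = 669
  1 M_A + 2 M_B = 585.8
Solving the pair gives M_A = 250.7 kN·m and M_B = 167.6 kN·m (hogging).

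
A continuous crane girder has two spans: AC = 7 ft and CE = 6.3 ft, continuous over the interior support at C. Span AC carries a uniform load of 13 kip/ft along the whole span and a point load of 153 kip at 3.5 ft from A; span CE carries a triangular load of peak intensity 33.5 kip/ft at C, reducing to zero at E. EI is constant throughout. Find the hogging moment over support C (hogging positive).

Release continuity at C by inserting a hinge; the redundant is the internal moment M_C. The primary structure is two simply-supported spans AC and CE.
Rotations at C on the released spans (each span's end-slope, ×1/EI):
  span AC: UDL 13: wL³/(24EI) = 185.8/EI
  span AC: point load 153 at a = 3.5: Pab(L + a)/(6LEI) = 468.6/EI
  span CE: triangular load, peak 33.5: w₀L³/(45EI) = 186.1/EI
  relative rotation θ_0 = (654.4 + 186.1)/EI = 840.5/EI
A unit hogging moment at C produces rotation L₁/(3EI) + L₂/(3EI) = 4.433/EI.
Slope continuity at C: θ_0 = M_C·4.433/EI, so M_C = 840.5/4.433 = 189.6 kip·ft (hogging).

M_C = 189.6 kip·ft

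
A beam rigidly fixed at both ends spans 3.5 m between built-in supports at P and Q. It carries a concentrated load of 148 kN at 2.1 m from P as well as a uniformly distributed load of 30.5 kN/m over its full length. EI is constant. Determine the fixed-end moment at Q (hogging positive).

Release both end moments; the primary structure is a simply-supported span PQ with redundants M_P and M_Q.
End rotations of the released simple span under the applied load (×1/EI):
  at P: point load 148 at a = 2.1: Pab(L + b)/(6LEI) = 101.5/EI
  at Q: point load 148 at a = 2.1: Pab(L + a)/(6LEI) = 116/EI
  at P: UDL 30.5: wL³/(24EI) = 54.49/EI
  at Q: UDL 30.5: wL³/(24EI) = 54.49/EI
  θ_P0 = 156/EI,  θ_Q0 = 170.5/EI
Flexibility coefficients: a unit moment at one end gives L/(3EI) there and L/(6EI) at the far end, so f₁₁ = f₂₂ = 1.167/EI and f₁₂ = f₂₁ = 0.5833/EI.
Compatibility — zero rotation at each built-in end:
  1.167 M_P + 0.5833 M_Q = 156
  0.5833 M_P + 1.167 M_Q = 170.5
Solving the pair gives M_P = 80.86 kN·m and M_Q = 105.7 kN·m (hogging).

M_Q = 105.7 kN·m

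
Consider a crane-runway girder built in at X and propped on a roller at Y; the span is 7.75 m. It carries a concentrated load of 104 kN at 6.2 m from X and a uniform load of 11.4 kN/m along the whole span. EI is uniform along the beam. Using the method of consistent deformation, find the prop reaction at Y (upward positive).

Release the roller at Y. Primary structure: cantilever fixed at X.
Downward deflection at the released point Y due to the loads:
  point load 104 at a = 6.2: Pa²(3L − a)/(6EI) = 11360/EI
  UDL 11.4: wL⁴/(8EI) = 5141/EI
  δ_0 = 16501/EI
Tip deflection under a unit load at Y: L³/(3EI) = 155.2/EI.
Compatibility at Y: δ_0 − R_Y·δ_{YY} = 0, so R_Y = 16501/155.2 = 106.3 kN.

R_Y = 106.3 kN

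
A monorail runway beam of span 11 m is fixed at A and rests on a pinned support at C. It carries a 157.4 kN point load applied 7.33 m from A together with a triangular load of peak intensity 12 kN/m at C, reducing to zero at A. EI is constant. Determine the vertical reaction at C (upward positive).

R_C = 117.9 kN

Release the roller at C. Primary structure: cantilever fixed at A.
Free-end deflection of the primary structure under the applied loading (downward +):
  point load 157.4 at a = 7.33: Pa²(3L − a)/(6EI) = 36182/EI
  triangular load, peak 12 at the free end: 11w₀L⁴/(120EI) = 16105/EI
  δ_0 = 52287/EI
Tip deflection under a unit load at C: L³/(3EI) = 443.7/EI.
The prop prevents deflection at C: R_C = δ_0/δ_{CC} = 52287/443.7 = 117.9 kN.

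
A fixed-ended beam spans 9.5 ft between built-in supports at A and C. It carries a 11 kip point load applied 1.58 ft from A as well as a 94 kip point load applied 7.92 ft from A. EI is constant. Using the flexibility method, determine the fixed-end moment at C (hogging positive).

Take the two fixed-end moments M_A, M_C as redundants; the released structure is the simple span AC.
Simple-span end rotations at A and C under the given loads:
  at A: point load 11 at a = 1.58: Pab(L + b)/(6LEI) = 42.07/EI
  at C: point load 11 at a = 1.58: Pab(L + a)/(6LEI) = 26.76/EI
  at A: point load 94 at a = 7.92: Pab(L + b)/(6LEI) = 228.7/EI
  at C: point load 94 at a = 7.92: Pab(L + a)/(6LEI) = 359.5/EI
  θ_A0 = 270.7/EI,  θ_C0 = 386.2/EI
Flexibility coefficients: a unit moment at one end gives L/(3EI) there and L/(6EI) at the far end, so f₁₁ = f₂₂ = 3.167/EI and f₁₂ = f₂₁ = 1.583/EI.
Compatibility — zero rotation at each built-in end:
  3.167 M_A + 1.583 M_C = 270.7
  1.583 M_A + 3.167 M_C = 386.2
Solving the pair gives M_A = 32.67 kip·ft and M_C = 105.6 kip·ft (hogging).

M_C = 105.6 kip·ft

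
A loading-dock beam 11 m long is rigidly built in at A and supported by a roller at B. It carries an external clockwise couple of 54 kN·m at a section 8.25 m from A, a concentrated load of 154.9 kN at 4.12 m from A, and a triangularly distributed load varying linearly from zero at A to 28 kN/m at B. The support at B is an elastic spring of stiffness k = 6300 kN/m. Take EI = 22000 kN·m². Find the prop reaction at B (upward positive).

Take the reaction at B as the redundant and release it; the primary structure is a cantilever fixed at A.
Primary-structure tip deflection at B by superposition:
  clockwise couple 54 at a = 8.25: M₀a(2L − a)/(2EI) = 3063/EI
  point load 154.9 at a = 4.12: Pa²(3L − a)/(6EI) = 12656/EI
  triangular load, peak 28 at the free end: 11w₀L⁴/(120EI) = 37579/EI
  δ_0 = 53297/EI
Tip deflection under a unit load at B: L³/(3EI) = 443.7/EI.
With EI = 22000 kN·m²: δ_0 = 2.4226 m and δ_{BB} = 0.020167 m/kN.
Compatibility — the spring shortens by R_B/k under the reaction it provides: δ_0 − R_B·δ_{BB} = R_B/k. With 1/k = 0.000159 m/kN, R_B = δ_0 / (δ_{BB} + 1/k) = 2.4226 / (0.020167 + 0.000159) = 119.2 kN.

R_B = 119.2 kN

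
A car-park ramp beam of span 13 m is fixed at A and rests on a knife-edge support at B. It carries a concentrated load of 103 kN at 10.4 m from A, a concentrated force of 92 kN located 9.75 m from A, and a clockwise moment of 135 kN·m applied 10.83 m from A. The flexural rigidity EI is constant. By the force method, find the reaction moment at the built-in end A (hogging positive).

Remove the prop at B; the released (primary) structure is a cantilever built in at A.
Primary-structure tip deflection at B by superposition:
  point load 103 at a = 10.4: Pa²(3L − a)/(6EI) = 53103/EI
  point load 92 at a = 9.75: Pa²(3L − a)/(6EI) = 42636/EI
  clockwise couple 135 at a = 10.83: M₀a(2L − a)/(2EI) = 11090/EI
  δ_0 = 106828/EI
Tip deflection under a unit load at B: L³/(3EI) = 732.3/EI.
Compatibility at B: δ_0 − R_B·δ_{BB} = 0, so R_B = 106828/732.3 = 145.9 kN.
Moment equilibrium about A: M_A = Σ(load moments about A) − R_B·L = 2103 − 145.9×13 = 206.8 kN·m.

M_A = 206.8 kN·m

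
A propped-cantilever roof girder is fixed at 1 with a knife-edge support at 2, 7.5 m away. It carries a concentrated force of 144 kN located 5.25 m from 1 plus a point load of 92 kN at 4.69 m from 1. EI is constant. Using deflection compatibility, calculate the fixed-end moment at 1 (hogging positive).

Take the reaction at 2 as the redundant and release it; the primary structure is a cantilever fixed at 1.
Primary-structure tip deflection at 2 by superposition:
  point load 144 at a = 5.25: Pa²(3L − a)/(6EI) = 11411/EI
  point load 92 at a = 4.69: Pa²(3L − a)/(6EI) = 6007/EI
  δ_0 = 17418/EI
Flexibility coefficient — unit upward force at 2: δ_{22} = L³/(3EI) = 140.6/EI.
The prop prevents deflection at 2: R_2 = δ_0/δ_{22} = 17418/140.6 = 123.9 kN.
Moment equilibrium about 1: M_1 = Σ(load moments about 1) − R_2·L = 1187 − 123.9×7.5 = 258.5 kN·m.

M_1 = 258.5 kN·m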